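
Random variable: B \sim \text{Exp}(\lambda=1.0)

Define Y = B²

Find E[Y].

E[B²] = Var(B) + (E[B])² = 1 + 1 = 2

2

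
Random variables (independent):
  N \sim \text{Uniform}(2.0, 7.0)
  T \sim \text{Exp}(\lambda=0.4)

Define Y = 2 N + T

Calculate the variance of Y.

For independent RVs: Var(aX + bY) = a²Var(X) + b²Var(Y)
Var(N) = 2.0833333
Var(T) = 6.25
Var(Y) = 2²*2.0833333 + 1²*6.25
= 4*2.0833333 + 1*6.25 = 14.583333

14.583333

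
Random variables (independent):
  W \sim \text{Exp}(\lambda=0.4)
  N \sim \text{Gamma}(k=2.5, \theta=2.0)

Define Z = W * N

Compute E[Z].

For independent RVs: E[XY] = E[X]*E[Y]
E[W] = 2.5
E[N] = 5
E[Z] = 2.5 * 5 = 12.5

12.5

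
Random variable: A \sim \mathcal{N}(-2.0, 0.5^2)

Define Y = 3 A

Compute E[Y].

For Y = 3A:
E[Y] = 3 * E[A]
E[A] = -2.0 = -2
E[Y] = 3 * (-2) = -6

-6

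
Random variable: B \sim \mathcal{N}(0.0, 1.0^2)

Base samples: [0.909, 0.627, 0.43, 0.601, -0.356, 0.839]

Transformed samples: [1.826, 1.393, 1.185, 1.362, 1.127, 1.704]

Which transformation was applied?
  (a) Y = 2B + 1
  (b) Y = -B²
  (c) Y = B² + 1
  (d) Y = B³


Checking option (c) Y = B² + 1:
  B = 0.909 -> Y = 1.826 ✓
  B = 0.627 -> Y = 1.393 ✓
  B = 0.43 -> Y = 1.185 ✓
All samples match this transformation.

(c) B² + 1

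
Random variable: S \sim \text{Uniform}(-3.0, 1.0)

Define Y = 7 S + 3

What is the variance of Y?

For Y = aS + b: Var(Y) = a² * Var(S)
Var(S) = (1 + 3)^2/12 = 1.3333333
Var(Y) = 7² * 1.3333333 = 49 * 1.3333333 = 65.333333

65.333333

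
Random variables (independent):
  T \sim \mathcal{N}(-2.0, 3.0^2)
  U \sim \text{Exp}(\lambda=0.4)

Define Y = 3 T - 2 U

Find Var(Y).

For independent RVs: Var(aX + bY) = a²Var(X) + b²Var(Y)
Var(T) = 9
Var(U) = 6.25
Var(Y) = 3²*9 + (-2)²*6.25
= 9*9 + 4*6.25 = 106

106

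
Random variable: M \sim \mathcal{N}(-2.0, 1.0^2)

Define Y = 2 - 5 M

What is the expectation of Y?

For Y = -5M + 2:
E[Y] = -5 * E[M] + 2
E[M] = -2.0 = -2
E[Y] = -5 * (-2) + 2 = 12

12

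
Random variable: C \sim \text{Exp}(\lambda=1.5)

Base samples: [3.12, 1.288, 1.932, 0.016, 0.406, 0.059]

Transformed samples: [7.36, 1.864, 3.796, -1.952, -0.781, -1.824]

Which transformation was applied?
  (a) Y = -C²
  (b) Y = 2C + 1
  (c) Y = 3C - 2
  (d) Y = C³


Checking option (c) Y = 3C - 2:
  C = 3.12 -> Y = 7.36 ✓
  C = 1.288 -> Y = 1.864 ✓
  C = 1.932 -> Y = 3.796 ✓
All samples match this transformation.

(c) 3C - 2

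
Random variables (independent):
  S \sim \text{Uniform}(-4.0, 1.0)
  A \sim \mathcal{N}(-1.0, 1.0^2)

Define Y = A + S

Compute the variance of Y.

For independent RVs: Var(aX + bY) = a²Var(X) + b²Var(Y)
Var(S) = 2.0833333
Var(A) = 1
Var(Y) = 1²*2.0833333 + 1²*1
= 1*2.0833333 + 1*1 = 3.0833333

3.0833333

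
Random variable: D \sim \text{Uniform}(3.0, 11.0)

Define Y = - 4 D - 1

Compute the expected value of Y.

For Y = -4D - 1:
E[Y] = -4 * E[D] - 1
E[D] = (3 + 11)/2 = 7
E[Y] = -4 * 7 - 1 = -29

-29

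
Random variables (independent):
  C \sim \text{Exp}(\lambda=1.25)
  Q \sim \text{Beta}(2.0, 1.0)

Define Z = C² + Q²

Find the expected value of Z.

E[Z] = E[C²] + E[Q²]
E[C²] = Var(C) + E[C]² = 0.64 + 0.64 = 1.28
E[Q²] = Var(Q) + E[Q]² = 0.055555556 + 0.44444444 = 0.5
E[Z] = 1.28 + 0.5 = 1.78

1.78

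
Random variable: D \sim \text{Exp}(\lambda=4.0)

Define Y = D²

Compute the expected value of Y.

E[D²] = Var(D) + (E[D])² = 0.0625 + 0.0625 = 0.125

0.125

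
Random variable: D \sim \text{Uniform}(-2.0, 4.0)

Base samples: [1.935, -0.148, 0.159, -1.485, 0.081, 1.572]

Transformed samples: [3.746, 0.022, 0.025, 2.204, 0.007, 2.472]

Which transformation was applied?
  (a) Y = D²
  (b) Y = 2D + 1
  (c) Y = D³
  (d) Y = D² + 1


Checking option (a) Y = D²:
  D = 1.935 -> Y = 3.746 ✓
  D = -0.148 -> Y = 0.022 ✓
  D = 0.159 -> Y = 0.025 ✓
All samples match this transformation.

(a) D²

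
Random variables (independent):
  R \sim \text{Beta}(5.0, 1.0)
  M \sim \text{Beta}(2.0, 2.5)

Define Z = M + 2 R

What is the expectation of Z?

E[Z] = 2*E[R] + 1*E[M]
E[R] = 0.83333333
E[M] = 0.44444444
E[Z] = 2*0.83333333 + 1*0.44444444 = 2.1111111

2.1111111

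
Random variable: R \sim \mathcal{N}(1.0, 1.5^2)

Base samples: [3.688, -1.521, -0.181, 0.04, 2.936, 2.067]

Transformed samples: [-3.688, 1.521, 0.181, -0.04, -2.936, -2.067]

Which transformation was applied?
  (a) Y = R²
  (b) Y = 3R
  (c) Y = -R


Checking option (c) Y = -R:
  R = 3.688 -> Y = -3.688 ✓
  R = -1.521 -> Y = 1.521 ✓
  R = -0.181 -> Y = 0.181 ✓
All samples match this transformation.

(c) -R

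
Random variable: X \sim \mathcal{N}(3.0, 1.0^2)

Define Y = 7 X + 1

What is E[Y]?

For Y = 7X + 1:
E[Y] = 7 * E[X] + 1
E[X] = 3.0 = 3
E[Y] = 7 * 3 + 1 = 22

22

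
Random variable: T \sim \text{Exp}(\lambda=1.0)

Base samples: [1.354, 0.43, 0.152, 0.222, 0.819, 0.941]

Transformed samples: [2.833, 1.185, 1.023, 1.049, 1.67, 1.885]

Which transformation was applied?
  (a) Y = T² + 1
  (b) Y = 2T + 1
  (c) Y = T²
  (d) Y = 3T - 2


Checking option (a) Y = T² + 1:
  T = 1.354 -> Y = 2.833 ✓
  T = 0.43 -> Y = 1.185 ✓
  T = 0.152 -> Y = 1.023 ✓
All samples match this transformation.

(a) T² + 1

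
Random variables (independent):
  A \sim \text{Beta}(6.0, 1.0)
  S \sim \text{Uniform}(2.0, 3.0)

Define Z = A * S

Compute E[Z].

For independent RVs: E[XY] = E[X]*E[Y]
E[A] = 0.85714286
E[S] = 2.5
E[Z] = 0.85714286 * 2.5 = 2.1428571

2.1428571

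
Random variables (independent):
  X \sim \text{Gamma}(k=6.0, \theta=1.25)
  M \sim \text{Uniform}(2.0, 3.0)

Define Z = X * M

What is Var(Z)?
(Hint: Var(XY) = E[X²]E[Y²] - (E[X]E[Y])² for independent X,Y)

Var(XY) = E[X²]E[Y²] - (E[X]E[Y])²
E[X] = 7.5, Var(X) = 9.375
E[M] = 2.5, Var(M) = 0.083333333
E[X²] = 9.375 + 7.5² = 65.625
E[M²] = 0.083333333 + 2.5² = 6.3333333
Var(Z) = 65.625*6.3333333 - (7.5*2.5)²
= 415.625 - 351.5625 = 64.0625

64.0625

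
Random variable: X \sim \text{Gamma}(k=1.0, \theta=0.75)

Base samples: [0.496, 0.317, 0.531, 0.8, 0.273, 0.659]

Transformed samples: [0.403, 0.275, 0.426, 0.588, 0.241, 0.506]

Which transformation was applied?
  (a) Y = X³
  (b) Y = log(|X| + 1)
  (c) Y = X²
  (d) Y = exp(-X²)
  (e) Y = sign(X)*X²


Checking option (b) Y = log(|X| + 1):
  X = 0.496 -> Y = 0.403 ✓
  X = 0.317 -> Y = 0.275 ✓
  X = 0.531 -> Y = 0.426 ✓
All samples match this transformation.

(b) log(|X| + 1)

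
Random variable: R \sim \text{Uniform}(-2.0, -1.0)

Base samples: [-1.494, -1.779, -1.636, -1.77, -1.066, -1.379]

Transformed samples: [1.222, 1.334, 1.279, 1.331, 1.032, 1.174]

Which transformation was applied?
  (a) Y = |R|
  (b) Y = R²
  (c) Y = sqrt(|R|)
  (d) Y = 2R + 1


Checking option (c) Y = sqrt(|R|):
  R = -1.494 -> Y = 1.222 ✓
  R = -1.779 -> Y = 1.334 ✓
  R = -1.636 -> Y = 1.279 ✓
All samples match this transformation.

(c) sqrt(|R|)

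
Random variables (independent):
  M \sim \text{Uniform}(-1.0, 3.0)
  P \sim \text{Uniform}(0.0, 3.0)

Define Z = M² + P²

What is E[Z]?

E[Z] = E[M²] + E[P²]
E[M²] = Var(M) + E[M]² = 1.3333333 + 1 = 2.3333333
E[P²] = Var(P) + E[P]² = 0.75 + 2.25 = 3
E[Z] = 2.3333333 + 3 = 5.3333333

5.3333333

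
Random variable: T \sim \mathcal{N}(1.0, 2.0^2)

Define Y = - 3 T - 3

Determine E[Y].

For Y = -3T - 3:
E[Y] = -3 * E[T] - 3
E[T] = 1.0 = 1
E[Y] = -3 * 1 - 3 = -6

-6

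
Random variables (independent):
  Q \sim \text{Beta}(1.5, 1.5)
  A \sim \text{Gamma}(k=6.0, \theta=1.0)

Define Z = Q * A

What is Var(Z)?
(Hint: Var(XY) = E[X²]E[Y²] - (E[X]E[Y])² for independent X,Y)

Var(XY) = E[X²]E[Y²] - (E[X]E[Y])²
E[Q] = 0.5, Var(Q) = 0.0625
E[A] = 6, Var(A) = 6
E[Q²] = 0.0625 + 0.5² = 0.3125
E[A²] = 6 + 6² = 42
Var(Z) = 0.3125*42 - (0.5*6)²
= 13.125 - 9 = 4.125

4.125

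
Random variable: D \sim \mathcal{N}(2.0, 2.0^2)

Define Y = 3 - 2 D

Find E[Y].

For Y = -2D + 3:
E[Y] = -2 * E[D] + 3
E[D] = 2.0 = 2
E[Y] = -2 * 2 + 3 = -1

-1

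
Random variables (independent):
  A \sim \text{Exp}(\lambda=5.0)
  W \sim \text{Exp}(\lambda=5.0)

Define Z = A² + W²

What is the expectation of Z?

E[Z] = E[A²] + E[W²]
E[A²] = Var(A) + E[A]² = 0.04 + 0.04 = 0.08
E[W²] = Var(W) + E[W]² = 0.04 + 0.04 = 0.08
E[Z] = 0.08 + 0.08 = 0.16

0.16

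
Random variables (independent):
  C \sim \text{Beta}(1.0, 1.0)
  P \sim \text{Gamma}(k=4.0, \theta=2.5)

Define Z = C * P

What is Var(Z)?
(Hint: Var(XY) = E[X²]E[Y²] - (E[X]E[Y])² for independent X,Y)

Var(XY) = E[X²]E[Y²] - (E[X]E[Y])²
E[C] = 0.5, Var(C) = 0.083333333
E[P] = 10, Var(P) = 25
E[C²] = 0.083333333 + 0.5² = 0.33333333
E[P²] = 25 + 10² = 125
Var(Z) = 0.33333333*125 - (0.5*10)²
= 41.666667 - 25 = 16.666667

16.666667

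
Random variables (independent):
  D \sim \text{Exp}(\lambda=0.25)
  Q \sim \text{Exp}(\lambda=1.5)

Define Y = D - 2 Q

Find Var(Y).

For independent RVs: Var(aX + bY) = a²Var(X) + b²Var(Y)
Var(D) = 16
Var(Q) = 0.44444444
Var(Y) = 1²*16 + (-2)²*0.44444444
= 1*16 + 4*0.44444444 = 17.777778

17.777778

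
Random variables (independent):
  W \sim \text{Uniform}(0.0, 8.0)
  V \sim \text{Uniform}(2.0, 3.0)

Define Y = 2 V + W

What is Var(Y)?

For independent RVs: Var(aX + bY) = a²Var(X) + b²Var(Y)
Var(W) = 5.3333333
Var(V) = 0.083333333
Var(Y) = 1²*5.3333333 + 2²*0.083333333
= 1*5.3333333 + 4*0.083333333 = 5.6666667

5.6666667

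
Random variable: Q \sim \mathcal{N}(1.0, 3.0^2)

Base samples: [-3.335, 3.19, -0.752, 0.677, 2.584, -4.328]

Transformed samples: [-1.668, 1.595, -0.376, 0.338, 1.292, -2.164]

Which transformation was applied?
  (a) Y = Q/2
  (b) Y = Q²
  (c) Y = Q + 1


Checking option (a) Y = Q/2:
  Q = -3.335 -> Y = -1.668 ✓
  Q = 3.19 -> Y = 1.595 ✓
  Q = -0.752 -> Y = -0.376 ✓
All samples match this transformation.

(a) Q/2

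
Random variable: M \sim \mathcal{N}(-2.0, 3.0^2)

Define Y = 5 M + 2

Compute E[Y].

For Y = 5M + 2:
E[Y] = 5 * E[M] + 2
E[M] = -2.0 = -2
E[Y] = 5 * (-2) + 2 = -8

-8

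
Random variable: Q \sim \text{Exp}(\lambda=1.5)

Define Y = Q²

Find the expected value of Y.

Using E[X²] = Var(X) + (E[X])²:
E[Q] = 0.66666667
Var(Q) = 1/1.5^2 = 0.44444444
E[Q²] = 0.44444444 + 0.66666667² = 0.44444444 + 0.44444444 = 0.88888889

0.88888889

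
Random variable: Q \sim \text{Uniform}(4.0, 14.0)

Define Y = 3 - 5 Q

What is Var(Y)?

For Y = aQ + b: Var(Y) = a² * Var(Q)
Var(Q) = (14 - 4)^2/12 = 8.3333333
Var(Y) = (-5)² * 8.3333333 = 25 * 8.3333333 = 208.33333

208.33333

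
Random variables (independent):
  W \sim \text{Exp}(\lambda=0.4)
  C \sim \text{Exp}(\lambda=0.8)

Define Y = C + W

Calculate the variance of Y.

For independent RVs: Var(aX + bY) = a²Var(X) + b²Var(Y)
Var(W) = 6.25
Var(C) = 1.5625
Var(Y) = 1²*6.25 + 1²*1.5625
= 1*6.25 + 1*1.5625 = 7.8125

7.8125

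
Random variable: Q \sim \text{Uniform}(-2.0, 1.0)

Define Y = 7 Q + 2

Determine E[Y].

For Y = 7Q + 2:
E[Y] = 7 * E[Q] + 2
E[Q] = (-2 + 1)/2 = -0.5
E[Y] = 7 * (-0.5) + 2 = -1.5

-1.5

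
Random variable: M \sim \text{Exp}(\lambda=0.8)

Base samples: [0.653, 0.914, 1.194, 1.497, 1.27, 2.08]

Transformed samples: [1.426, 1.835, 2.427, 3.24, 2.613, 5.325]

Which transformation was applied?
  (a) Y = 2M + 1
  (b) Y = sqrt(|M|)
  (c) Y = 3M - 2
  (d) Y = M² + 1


Checking option (d) Y = M² + 1:
  M = 0.653 -> Y = 1.426 ✓
  M = 0.914 -> Y = 1.835 ✓
  M = 1.194 -> Y = 2.427 ✓
All samples match this transformation.

(d) M² + 1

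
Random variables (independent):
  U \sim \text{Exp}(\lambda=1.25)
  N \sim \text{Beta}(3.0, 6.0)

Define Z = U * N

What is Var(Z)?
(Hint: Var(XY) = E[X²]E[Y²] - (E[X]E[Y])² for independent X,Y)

Var(XY) = E[X²]E[Y²] - (E[X]E[Y])²
E[U] = 0.8, Var(U) = 0.64
E[N] = 0.33333333, Var(N) = 0.022222222
E[U²] = 0.64 + 0.8² = 1.28
E[N²] = 0.022222222 + 0.33333333² = 0.13333333
Var(Z) = 1.28*0.13333333 - (0.8*0.33333333)²
= 0.17066667 - 0.071111111 = 0.099555556

0.099555556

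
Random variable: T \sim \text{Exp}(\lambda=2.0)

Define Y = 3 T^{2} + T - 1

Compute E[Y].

E[Y] = 3*E[T²] + 1*E[T] - 1
E[T] = 0.5
E[T²] = Var(T) + (E[T])² = 0.25 + 0.25 = 0.5
E[Y] = 3*0.5 + 1*0.5 - 1 = 1

1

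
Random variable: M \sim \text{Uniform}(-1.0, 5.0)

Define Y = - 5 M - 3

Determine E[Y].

For Y = -5M - 3:
E[Y] = -5 * E[M] - 3
E[M] = (-1 + 5)/2 = 2
E[Y] = -5 * 2 - 3 = -13

-13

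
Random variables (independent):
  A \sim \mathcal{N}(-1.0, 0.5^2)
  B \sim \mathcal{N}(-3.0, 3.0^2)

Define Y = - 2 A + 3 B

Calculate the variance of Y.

For independent RVs: Var(aX + bY) = a²Var(X) + b²Var(Y)
Var(A) = 0.25
Var(B) = 9
Var(Y) = (-2)²*0.25 + 3²*9
= 4*0.25 + 9*9 = 82

82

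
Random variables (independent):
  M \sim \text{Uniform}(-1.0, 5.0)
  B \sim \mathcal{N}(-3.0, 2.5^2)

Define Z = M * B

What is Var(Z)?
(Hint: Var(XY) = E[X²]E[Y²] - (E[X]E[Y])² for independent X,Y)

Var(XY) = E[X²]E[Y²] - (E[X]E[Y])²
E[M] = 2, Var(M) = 3
E[B] = -3, Var(B) = 6.25
E[M²] = 3 + 2² = 7
E[B²] = 6.25 + (-3)² = 15.25
Var(Z) = 7*15.25 - (2*(-3))²
= 106.75 - 36 = 70.75

70.75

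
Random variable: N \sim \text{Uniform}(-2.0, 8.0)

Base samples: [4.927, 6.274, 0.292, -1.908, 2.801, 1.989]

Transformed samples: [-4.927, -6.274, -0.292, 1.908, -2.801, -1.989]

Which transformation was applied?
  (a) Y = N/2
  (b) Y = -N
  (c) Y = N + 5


Checking option (b) Y = -N:
  N = 4.927 -> Y = -4.927 ✓
  N = 6.274 -> Y = -6.274 ✓
  N = 0.292 -> Y = -0.292 ✓
All samples match this transformation.

(b) -N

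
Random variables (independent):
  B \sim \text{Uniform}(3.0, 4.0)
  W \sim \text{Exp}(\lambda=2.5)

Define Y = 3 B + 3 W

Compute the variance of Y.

For independent RVs: Var(aX + bY) = a²Var(X) + b²Var(Y)
Var(B) = 0.083333333
Var(W) = 0.16
Var(Y) = 3²*0.083333333 + 3²*0.16
= 9*0.083333333 + 9*0.16 = 2.19

2.19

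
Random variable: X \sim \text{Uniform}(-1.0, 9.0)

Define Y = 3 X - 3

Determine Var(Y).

For Y = aX + b: Var(Y) = a² * Var(X)
Var(X) = (9 + 1)^2/12 = 8.3333333
Var(Y) = 3² * 8.3333333 = 9 * 8.3333333 = 75

75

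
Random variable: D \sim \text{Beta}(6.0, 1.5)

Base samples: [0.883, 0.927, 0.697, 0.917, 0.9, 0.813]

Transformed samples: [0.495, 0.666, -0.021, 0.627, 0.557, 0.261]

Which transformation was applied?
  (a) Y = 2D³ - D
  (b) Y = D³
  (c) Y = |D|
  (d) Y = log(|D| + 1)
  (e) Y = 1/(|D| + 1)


Checking option (a) Y = 2D³ - D:
  D = 0.883 -> Y = 0.495 ✓
  D = 0.927 -> Y = 0.666 ✓
  D = 0.697 -> Y = -0.021 ✓
All samples match this transformation.

(a) 2D³ - D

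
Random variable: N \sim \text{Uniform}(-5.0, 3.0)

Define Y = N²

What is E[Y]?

E[N²] = Var(N) + (E[N])² = 5.3333333 + 1 = 6.3333333

6.3333333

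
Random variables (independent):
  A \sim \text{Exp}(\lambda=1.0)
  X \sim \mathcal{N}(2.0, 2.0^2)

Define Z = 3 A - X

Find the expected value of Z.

E[Z] = 3*E[A] - 1*E[X]
E[A] = 1
E[X] = 2
E[Z] = 3*1 - 1*2 = 1

1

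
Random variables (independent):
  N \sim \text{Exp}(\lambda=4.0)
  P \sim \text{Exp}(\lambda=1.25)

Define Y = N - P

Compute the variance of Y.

For independent RVs: Var(aX + bY) = a²Var(X) + b²Var(Y)
Var(N) = 0.0625
Var(P) = 0.64
Var(Y) = 1²*0.0625 + (-1)²*0.64
= 1*0.0625 + 1*0.64 = 0.7025

0.7025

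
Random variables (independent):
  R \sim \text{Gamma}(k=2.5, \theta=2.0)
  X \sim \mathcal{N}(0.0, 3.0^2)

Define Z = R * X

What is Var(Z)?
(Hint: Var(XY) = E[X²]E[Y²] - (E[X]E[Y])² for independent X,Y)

Var(XY) = E[X²]E[Y²] - (E[X]E[Y])²
E[R] = 5, Var(R) = 10
E[X] = 0, Var(X) = 9
E[R²] = 10 + 5² = 35
E[X²] = 9 + 0² = 9
Var(Z) = 35*9 - (5*0)²
= 315 - 0 = 315

315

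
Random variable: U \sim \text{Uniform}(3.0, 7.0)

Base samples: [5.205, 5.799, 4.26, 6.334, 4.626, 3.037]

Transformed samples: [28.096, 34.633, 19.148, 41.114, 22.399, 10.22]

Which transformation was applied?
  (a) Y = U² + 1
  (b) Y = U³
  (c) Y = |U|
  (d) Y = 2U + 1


Checking option (a) Y = U² + 1:
  U = 5.205 -> Y = 28.096 ✓
  U = 5.799 -> Y = 34.633 ✓
  U = 4.26 -> Y = 19.148 ✓
All samples match this transformation.

(a) U² + 1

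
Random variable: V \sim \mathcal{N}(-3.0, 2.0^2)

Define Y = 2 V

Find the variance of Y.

For Y = aV + b: Var(Y) = a² * Var(V)
Var(V) = 2.0^2 = 4
Var(Y) = 2² * 4 = 4 * 4 = 16

16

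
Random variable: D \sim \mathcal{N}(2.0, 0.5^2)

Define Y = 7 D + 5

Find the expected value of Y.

For Y = 7D + 5:
E[Y] = 7 * E[D] + 5
E[D] = 2.0 = 2
E[Y] = 7 * 2 + 5 = 19

19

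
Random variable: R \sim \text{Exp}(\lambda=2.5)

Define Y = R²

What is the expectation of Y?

E[R²] = Var(R) + (E[R])² = 0.16 + 0.16 = 0.32

0.32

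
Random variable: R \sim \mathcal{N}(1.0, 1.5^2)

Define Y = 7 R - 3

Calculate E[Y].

For Y = 7R - 3:
E[Y] = 7 * E[R] - 3
E[R] = 1.0 = 1
E[Y] = 7 * 1 - 3 = 4

4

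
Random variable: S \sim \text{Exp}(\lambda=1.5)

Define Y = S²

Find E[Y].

Using E[X²] = Var(X) + (E[X])²:
E[S] = 0.66666667
Var(S) = 1/1.5^2 = 0.44444444
E[S²] = 0.44444444 + 0.66666667² = 0.44444444 + 0.44444444 = 0.88888889

0.88888889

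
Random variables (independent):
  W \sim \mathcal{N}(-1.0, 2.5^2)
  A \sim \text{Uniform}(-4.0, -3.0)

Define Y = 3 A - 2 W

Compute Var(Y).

For independent RVs: Var(aX + bY) = a²Var(X) + b²Var(Y)
Var(W) = 6.25
Var(A) = 0.083333333
Var(Y) = (-2)²*6.25 + 3²*0.083333333
= 4*6.25 + 9*0.083333333 = 25.75

25.75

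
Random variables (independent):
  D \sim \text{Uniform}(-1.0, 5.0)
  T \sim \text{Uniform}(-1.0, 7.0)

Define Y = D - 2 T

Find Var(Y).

For independent RVs: Var(aX + bY) = a²Var(X) + b²Var(Y)
Var(D) = 3
Var(T) = 5.3333333
Var(Y) = 1²*3 + (-2)²*5.3333333
= 1*3 + 4*5.3333333 = 24.333333

24.333333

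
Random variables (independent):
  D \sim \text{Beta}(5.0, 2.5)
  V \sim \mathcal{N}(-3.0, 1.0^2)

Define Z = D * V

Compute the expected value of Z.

For independent RVs: E[XY] = E[X]*E[Y]
E[D] = 0.66666667
E[V] = -3
E[Z] = 0.66666667 * (-3) = -2

-2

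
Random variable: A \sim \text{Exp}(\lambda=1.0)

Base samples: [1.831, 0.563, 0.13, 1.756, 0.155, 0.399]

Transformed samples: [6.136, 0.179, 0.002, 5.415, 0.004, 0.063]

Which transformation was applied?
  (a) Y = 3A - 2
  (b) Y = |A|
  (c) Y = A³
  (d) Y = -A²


Checking option (c) Y = A³:
  A = 1.831 -> Y = 6.136 ✓
  A = 0.563 -> Y = 0.179 ✓
  A = 0.13 -> Y = 0.002 ✓
All samples match this transformation.

(c) A³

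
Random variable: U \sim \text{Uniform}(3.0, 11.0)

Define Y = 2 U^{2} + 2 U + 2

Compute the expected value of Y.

E[Y] = 2*E[U²] + 2*E[U] + 2
E[U] = 7
E[U²] = Var(U) + (E[U])² = 5.3333333 + 49 = 54.333333
E[Y] = 2*54.333333 + 2*7 + 2 = 124.66667

124.66667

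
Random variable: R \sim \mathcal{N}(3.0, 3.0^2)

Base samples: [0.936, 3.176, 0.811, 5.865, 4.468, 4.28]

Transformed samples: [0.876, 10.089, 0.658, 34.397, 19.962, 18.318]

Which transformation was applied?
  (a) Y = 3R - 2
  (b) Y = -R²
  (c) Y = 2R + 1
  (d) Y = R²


Checking option (d) Y = R²:
  R = 0.936 -> Y = 0.876 ✓
  R = 3.176 -> Y = 10.089 ✓
  R = 0.811 -> Y = 0.658 ✓
All samples match this transformation.

(d) R²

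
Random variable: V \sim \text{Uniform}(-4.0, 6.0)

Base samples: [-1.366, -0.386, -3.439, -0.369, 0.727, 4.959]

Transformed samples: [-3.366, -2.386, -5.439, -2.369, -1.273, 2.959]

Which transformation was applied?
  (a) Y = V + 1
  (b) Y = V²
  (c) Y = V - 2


Checking option (c) Y = V - 2:
  V = -1.366 -> Y = -3.366 ✓
  V = -0.386 -> Y = -2.386 ✓
  V = -3.439 -> Y = -5.439 ✓
All samples match this transformation.

(c) V - 2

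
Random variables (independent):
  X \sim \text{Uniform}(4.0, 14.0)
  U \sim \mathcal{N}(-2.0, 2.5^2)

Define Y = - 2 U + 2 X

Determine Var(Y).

For independent RVs: Var(aX + bY) = a²Var(X) + b²Var(Y)
Var(X) = 8.3333333
Var(U) = 6.25
Var(Y) = 2²*8.3333333 + (-2)²*6.25
= 4*8.3333333 + 4*6.25 = 58.333333

58.333333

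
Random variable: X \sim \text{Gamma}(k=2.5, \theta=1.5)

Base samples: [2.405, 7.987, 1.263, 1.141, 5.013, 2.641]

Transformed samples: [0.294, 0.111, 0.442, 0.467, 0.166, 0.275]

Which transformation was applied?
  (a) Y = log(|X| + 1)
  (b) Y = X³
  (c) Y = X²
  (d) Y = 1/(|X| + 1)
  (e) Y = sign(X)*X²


Checking option (d) Y = 1/(|X| + 1):
  X = 2.405 -> Y = 0.294 ✓
  X = 7.987 -> Y = 0.111 ✓
  X = 1.263 -> Y = 0.442 ✓
All samples match this transformation.

(d) 1/(|X| + 1)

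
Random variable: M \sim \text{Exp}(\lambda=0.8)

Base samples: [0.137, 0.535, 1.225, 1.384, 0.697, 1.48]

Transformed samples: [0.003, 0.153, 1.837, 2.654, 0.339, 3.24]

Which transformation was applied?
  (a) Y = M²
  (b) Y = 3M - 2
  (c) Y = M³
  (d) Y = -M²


Checking option (c) Y = M³:
  M = 0.137 -> Y = 0.003 ✓
  M = 0.535 -> Y = 0.153 ✓
  M = 1.225 -> Y = 1.837 ✓
All samples match this transformation.

(c) M³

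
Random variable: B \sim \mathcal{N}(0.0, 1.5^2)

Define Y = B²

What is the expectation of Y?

Using E[X²] = Var(X) + (E[X])²:
E[B] = 0
Var(B) = 1.5^2 = 2.25
E[B²] = 2.25 + 0² = 2.25 + 0 = 2.25

2.25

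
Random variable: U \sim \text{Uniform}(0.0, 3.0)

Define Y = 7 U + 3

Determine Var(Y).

For Y = aU + b: Var(Y) = a² * Var(U)
Var(U) = (3 - 0)^2/12 = 0.75
Var(Y) = 7² * 0.75 = 49 * 0.75 = 36.75

36.75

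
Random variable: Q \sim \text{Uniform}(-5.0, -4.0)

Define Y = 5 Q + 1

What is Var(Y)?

For Y = aQ + b: Var(Y) = a² * Var(Q)
Var(Q) = (-4 + 5)^2/12 = 0.083333333
Var(Y) = 5² * 0.083333333 = 25 * 0.083333333 = 2.0833333

2.0833333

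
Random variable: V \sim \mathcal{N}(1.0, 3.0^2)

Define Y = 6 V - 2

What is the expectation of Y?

For Y = 6V - 2:
E[Y] = 6 * E[V] - 2
E[V] = 1.0 = 1
E[Y] = 6 * 1 - 2 = 4

4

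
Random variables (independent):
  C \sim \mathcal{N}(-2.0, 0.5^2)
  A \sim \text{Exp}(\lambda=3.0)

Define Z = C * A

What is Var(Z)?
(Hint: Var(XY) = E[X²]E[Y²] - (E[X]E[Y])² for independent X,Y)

Var(XY) = E[X²]E[Y²] - (E[X]E[Y])²
E[C] = -2, Var(C) = 0.25
E[A] = 0.33333333, Var(A) = 0.11111111
E[C²] = 0.25 + (-2)² = 4.25
E[A²] = 0.11111111 + 0.33333333² = 0.22222222
Var(Z) = 4.25*0.22222222 - (-2*0.33333333)²
= 0.94444444 - 0.44444444 = 0.5

0.5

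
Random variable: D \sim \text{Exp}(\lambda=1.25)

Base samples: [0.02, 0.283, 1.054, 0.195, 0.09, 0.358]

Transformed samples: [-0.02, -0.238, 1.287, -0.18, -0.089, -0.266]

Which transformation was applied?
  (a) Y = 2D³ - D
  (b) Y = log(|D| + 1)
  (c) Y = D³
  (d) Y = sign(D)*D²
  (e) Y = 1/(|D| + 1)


Checking option (a) Y = 2D³ - D:
  D = 0.02 -> Y = -0.02 ✓
  D = 0.283 -> Y = -0.238 ✓
  D = 1.054 -> Y = 1.287 ✓
All samples match this transformation.

(a) 2D³ - D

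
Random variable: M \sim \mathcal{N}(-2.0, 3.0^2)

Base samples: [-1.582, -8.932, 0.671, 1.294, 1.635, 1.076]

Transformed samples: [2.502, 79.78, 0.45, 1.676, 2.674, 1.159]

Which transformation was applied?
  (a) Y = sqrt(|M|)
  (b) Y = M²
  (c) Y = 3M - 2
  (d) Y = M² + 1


Checking option (b) Y = M²:
  M = -1.582 -> Y = 2.502 ✓
  M = -8.932 -> Y = 79.78 ✓
  M = 0.671 -> Y = 0.45 ✓
All samples match this transformation.

(b) M²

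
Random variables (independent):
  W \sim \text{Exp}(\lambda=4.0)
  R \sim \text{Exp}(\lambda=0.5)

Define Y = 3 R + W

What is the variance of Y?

For independent RVs: Var(aX + bY) = a²Var(X) + b²Var(Y)
Var(W) = 0.0625
Var(R) = 4
Var(Y) = 1²*0.0625 + 3²*4
= 1*0.0625 + 9*4 = 36.0625

36.0625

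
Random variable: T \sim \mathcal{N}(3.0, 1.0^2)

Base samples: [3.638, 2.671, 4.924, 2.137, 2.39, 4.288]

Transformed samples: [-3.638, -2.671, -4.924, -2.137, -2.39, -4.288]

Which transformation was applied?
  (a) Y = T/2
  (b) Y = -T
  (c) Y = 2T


Checking option (b) Y = -T:
  T = 3.638 -> Y = -3.638 ✓
  T = 2.671 -> Y = -2.671 ✓
  T = 4.924 -> Y = -4.924 ✓
All samples match this transformation.

(b) -T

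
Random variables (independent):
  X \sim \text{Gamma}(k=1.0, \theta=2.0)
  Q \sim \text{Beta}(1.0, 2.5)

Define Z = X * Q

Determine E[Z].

For independent RVs: E[XY] = E[X]*E[Y]
E[X] = 2
E[Q] = 0.28571429
E[Z] = 2 * 0.28571429 = 0.57142857

0.57142857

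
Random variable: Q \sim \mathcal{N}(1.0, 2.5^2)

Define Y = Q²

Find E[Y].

E[Q²] = Var(Q) + (E[Q])² = 6.25 + 1 = 7.25

7.25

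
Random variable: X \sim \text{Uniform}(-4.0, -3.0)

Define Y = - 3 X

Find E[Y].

For Y = -3X:
E[Y] = -3 * E[X]
E[X] = (-4 - 3)/2 = -3.5
E[Y] = -3 * (-3.5) = 10.5

10.5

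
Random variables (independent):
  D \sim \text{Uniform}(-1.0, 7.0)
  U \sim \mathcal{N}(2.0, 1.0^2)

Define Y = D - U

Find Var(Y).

For independent RVs: Var(aX + bY) = a²Var(X) + b²Var(Y)
Var(D) = 5.3333333
Var(U) = 1
Var(Y) = 1²*5.3333333 + (-1)²*1
= 1*5.3333333 + 1*1 = 6.3333333

6.3333333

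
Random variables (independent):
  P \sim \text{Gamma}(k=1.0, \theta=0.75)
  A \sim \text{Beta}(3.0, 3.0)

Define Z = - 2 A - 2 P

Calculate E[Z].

E[Z] = -2*E[P] - 2*E[A]
E[P] = 0.75
E[A] = 0.5
E[Z] = -2*0.75 - 2*0.5 = -2.5

-2.5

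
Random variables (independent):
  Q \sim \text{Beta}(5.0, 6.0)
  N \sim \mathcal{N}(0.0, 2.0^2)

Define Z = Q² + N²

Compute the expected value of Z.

E[Z] = E[Q²] + E[N²]
E[Q²] = Var(Q) + E[Q]² = 0.020661157 + 0.20661157 = 0.22727273
E[N²] = Var(N) + E[N]² = 4 + 0 = 4
E[Z] = 0.22727273 + 4 = 4.2272727

4.2272727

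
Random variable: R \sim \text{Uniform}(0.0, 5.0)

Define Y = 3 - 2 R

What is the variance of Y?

For Y = aR + b: Var(Y) = a² * Var(R)
Var(R) = (5 - 0)^2/12 = 2.0833333
Var(Y) = (-2)² * 2.0833333 = 4 * 2.0833333 = 8.3333333

8.3333333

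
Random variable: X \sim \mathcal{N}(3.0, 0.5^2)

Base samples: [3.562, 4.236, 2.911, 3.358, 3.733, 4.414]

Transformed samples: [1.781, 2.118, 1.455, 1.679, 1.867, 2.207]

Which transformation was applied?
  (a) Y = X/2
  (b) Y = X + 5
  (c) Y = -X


Checking option (a) Y = X/2:
  X = 3.562 -> Y = 1.781 ✓
  X = 4.236 -> Y = 2.118 ✓
  X = 2.911 -> Y = 1.455 ✓
All samples match this transformation.

(a) X/2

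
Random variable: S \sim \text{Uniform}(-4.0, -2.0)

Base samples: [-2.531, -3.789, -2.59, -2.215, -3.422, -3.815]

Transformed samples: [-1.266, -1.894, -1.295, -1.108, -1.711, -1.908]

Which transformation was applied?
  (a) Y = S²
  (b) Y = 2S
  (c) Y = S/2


Checking option (c) Y = S/2:
  S = -2.531 -> Y = -1.266 ✓
  S = -3.789 -> Y = -1.894 ✓
  S = -2.59 -> Y = -1.295 ✓
All samples match this transformation.

(c) S/2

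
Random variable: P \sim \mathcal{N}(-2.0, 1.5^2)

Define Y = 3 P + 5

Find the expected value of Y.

For Y = 3P + 5:
E[Y] = 3 * E[P] + 5
E[P] = -2.0 = -2
E[Y] = 3 * (-2) + 5 = -1

-1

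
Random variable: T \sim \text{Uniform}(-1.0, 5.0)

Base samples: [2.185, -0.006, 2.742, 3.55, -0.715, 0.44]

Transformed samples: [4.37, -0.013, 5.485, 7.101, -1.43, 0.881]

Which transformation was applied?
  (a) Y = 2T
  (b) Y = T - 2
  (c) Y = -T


Checking option (a) Y = 2T:
  T = 2.185 -> Y = 4.37 ✓
  T = -0.006 -> Y = -0.013 ✓
  T = 2.742 -> Y = 5.485 ✓
All samples match this transformation.

(a) 2T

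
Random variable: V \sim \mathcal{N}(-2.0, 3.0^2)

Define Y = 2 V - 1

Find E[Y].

For Y = 2V - 1:
E[Y] = 2 * E[V] - 1
E[V] = -2.0 = -2
E[Y] = 2 * (-2) - 1 = -5

-5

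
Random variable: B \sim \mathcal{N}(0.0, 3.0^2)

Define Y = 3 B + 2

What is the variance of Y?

For Y = aB + b: Var(Y) = a² * Var(B)
Var(B) = 3.0^2 = 9
Var(Y) = 3² * 9 = 9 * 9 = 81

81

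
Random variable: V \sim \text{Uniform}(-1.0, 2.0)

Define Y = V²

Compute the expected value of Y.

E[V²] = Var(V) + (E[V])² = 0.75 + 0.25 = 1

1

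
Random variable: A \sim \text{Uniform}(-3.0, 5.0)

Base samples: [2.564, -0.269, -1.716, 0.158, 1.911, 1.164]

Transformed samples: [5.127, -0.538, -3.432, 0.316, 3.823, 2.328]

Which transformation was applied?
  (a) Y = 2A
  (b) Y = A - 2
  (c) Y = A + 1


Checking option (a) Y = 2A:
  A = 2.564 -> Y = 5.127 ✓
  A = -0.269 -> Y = -0.538 ✓
  A = -1.716 -> Y = -3.432 ✓
All samples match this transformation.

(a) 2A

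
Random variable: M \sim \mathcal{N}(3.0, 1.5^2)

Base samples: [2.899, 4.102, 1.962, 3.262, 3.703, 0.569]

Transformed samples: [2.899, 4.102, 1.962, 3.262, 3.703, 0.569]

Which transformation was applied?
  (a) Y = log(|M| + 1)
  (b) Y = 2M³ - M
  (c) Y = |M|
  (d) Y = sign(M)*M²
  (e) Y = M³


Checking option (c) Y = |M|:
  M = 2.899 -> Y = 2.899 ✓
  M = 4.102 -> Y = 4.102 ✓
  M = 1.962 -> Y = 1.962 ✓
All samples match this transformation.

(c) |M|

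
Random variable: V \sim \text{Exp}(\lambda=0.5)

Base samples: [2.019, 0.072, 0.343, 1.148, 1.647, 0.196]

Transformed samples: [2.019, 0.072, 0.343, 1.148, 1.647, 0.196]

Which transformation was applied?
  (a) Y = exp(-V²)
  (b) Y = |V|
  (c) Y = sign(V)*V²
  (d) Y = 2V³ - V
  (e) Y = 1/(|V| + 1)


Checking option (b) Y = |V|:
  V = 2.019 -> Y = 2.019 ✓
  V = 0.072 -> Y = 0.072 ✓
  V = 0.343 -> Y = 0.343 ✓
All samples match this transformation.

(b) |V|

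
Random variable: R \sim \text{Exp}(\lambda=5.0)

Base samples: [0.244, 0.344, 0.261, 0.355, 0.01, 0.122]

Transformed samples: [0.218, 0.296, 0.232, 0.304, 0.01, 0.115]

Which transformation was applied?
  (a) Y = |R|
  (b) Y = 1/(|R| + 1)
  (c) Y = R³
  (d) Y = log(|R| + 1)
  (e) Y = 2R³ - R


Checking option (d) Y = log(|R| + 1):
  R = 0.244 -> Y = 0.218 ✓
  R = 0.344 -> Y = 0.296 ✓
  R = 0.261 -> Y = 0.232 ✓
All samples match this transformation.

(d) log(|R| + 1)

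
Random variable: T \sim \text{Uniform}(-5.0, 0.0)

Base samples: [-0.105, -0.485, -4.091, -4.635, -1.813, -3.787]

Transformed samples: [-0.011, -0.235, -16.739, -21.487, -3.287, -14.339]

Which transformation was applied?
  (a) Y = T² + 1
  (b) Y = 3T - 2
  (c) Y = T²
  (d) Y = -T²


Checking option (d) Y = -T²:
  T = -0.105 -> Y = -0.011 ✓
  T = -0.485 -> Y = -0.235 ✓
  T = -4.091 -> Y = -16.739 ✓
All samples match this transformation.

(d) -T²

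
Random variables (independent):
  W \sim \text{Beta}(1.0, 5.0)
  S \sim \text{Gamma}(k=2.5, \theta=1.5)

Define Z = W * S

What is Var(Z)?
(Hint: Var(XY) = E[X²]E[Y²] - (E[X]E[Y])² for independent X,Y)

Var(XY) = E[X²]E[Y²] - (E[X]E[Y])²
E[W] = 0.16666667, Var(W) = 0.01984127
E[S] = 3.75, Var(S) = 5.625
E[W²] = 0.01984127 + 0.16666667² = 0.047619048
E[S²] = 5.625 + 3.75² = 19.6875
Var(Z) = 0.047619048*19.6875 - (0.16666667*3.75)²
= 0.9375 - 0.390625 = 0.546875

0.546875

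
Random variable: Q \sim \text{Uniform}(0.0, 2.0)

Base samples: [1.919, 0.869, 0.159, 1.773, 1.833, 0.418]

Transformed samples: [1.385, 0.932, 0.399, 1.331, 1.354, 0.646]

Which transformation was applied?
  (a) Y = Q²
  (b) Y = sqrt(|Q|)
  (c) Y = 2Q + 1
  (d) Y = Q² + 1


Checking option (b) Y = sqrt(|Q|):
  Q = 1.919 -> Y = 1.385 ✓
  Q = 0.869 -> Y = 0.932 ✓
  Q = 0.159 -> Y = 0.399 ✓
All samples match this transformation.

(b) sqrt(|Q|)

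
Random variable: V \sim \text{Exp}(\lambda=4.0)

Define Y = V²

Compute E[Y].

Using E[X²] = Var(X) + (E[X])²:
E[V] = 0.25
Var(V) = 1/4.0^2 = 0.0625
E[V²] = 0.0625 + 0.25² = 0.0625 + 0.0625 = 0.125

0.125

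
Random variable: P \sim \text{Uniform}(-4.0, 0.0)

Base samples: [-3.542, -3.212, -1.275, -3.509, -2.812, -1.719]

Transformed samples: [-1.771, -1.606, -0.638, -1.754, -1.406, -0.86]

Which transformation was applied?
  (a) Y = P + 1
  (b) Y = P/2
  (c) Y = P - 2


Checking option (b) Y = P/2:
  P = -3.542 -> Y = -1.771 ✓
  P = -3.212 -> Y = -1.606 ✓
  P = -1.275 -> Y = -0.638 ✓
All samples match this transformation.

(b) P/2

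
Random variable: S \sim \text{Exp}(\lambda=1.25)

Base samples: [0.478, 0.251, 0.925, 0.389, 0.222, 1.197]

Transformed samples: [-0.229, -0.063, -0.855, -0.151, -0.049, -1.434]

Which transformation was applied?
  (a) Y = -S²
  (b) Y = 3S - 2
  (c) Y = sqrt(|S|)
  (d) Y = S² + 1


Checking option (a) Y = -S²:
  S = 0.478 -> Y = -0.229 ✓
  S = 0.251 -> Y = -0.063 ✓
  S = 0.925 -> Y = -0.855 ✓
All samples match this transformation.

(a) -S²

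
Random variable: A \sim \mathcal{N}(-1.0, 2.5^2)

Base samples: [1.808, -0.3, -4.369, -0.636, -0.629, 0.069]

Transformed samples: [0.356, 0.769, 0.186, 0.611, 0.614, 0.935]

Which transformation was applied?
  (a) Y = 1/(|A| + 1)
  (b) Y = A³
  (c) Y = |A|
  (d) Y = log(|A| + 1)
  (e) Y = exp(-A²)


Checking option (a) Y = 1/(|A| + 1):
  A = 1.808 -> Y = 0.356 ✓
  A = -0.3 -> Y = 0.769 ✓
  A = -4.369 -> Y = 0.186 ✓
All samples match this transformation.

(a) 1/(|A| + 1)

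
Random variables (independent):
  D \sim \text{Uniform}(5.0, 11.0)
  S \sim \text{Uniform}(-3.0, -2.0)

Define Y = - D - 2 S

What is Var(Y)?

For independent RVs: Var(aX + bY) = a²Var(X) + b²Var(Y)
Var(D) = 3
Var(S) = 0.083333333
Var(Y) = (-1)²*3 + (-2)²*0.083333333
= 1*3 + 4*0.083333333 = 3.3333333

3.3333333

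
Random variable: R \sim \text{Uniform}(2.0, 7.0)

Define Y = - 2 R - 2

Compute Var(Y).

For Y = aR + b: Var(Y) = a² * Var(R)
Var(R) = (7 - 2)^2/12 = 2.0833333
Var(Y) = (-2)² * 2.0833333 = 4 * 2.0833333 = 8.3333333

8.3333333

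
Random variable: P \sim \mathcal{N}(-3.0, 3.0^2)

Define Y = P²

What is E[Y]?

Using E[X²] = Var(X) + (E[X])²:
E[P] = -3
Var(P) = 3.0^2 = 9
E[P²] = 9 + (-3)² = 9 + 9 = 18

18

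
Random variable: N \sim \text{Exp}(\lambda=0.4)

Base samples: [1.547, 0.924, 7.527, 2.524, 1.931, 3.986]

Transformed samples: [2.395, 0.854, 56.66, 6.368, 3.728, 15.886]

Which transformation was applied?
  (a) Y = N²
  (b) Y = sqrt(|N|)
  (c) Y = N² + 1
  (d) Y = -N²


Checking option (a) Y = N²:
  N = 1.547 -> Y = 2.395 ✓
  N = 0.924 -> Y = 0.854 ✓
  N = 7.527 -> Y = 56.66 ✓
All samples match this transformation.

(a) N²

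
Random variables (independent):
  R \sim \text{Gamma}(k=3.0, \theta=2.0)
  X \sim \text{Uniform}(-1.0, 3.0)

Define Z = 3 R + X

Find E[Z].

E[Z] = 3*E[R] + 1*E[X]
E[R] = 6
E[X] = 1
E[Z] = 3*6 + 1*1 = 19

19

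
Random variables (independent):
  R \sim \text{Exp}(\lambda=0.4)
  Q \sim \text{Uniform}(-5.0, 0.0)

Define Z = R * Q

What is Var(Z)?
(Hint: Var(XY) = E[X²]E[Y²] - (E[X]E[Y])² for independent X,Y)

Var(XY) = E[X²]E[Y²] - (E[X]E[Y])²
E[R] = 2.5, Var(R) = 6.25
E[Q] = -2.5, Var(Q) = 2.0833333
E[R²] = 6.25 + 2.5² = 12.5
E[Q²] = 2.0833333 + (-2.5)² = 8.3333333
Var(Z) = 12.5*8.3333333 - (2.5*(-2.5))²
= 104.16667 - 39.0625 = 65.104167

65.104167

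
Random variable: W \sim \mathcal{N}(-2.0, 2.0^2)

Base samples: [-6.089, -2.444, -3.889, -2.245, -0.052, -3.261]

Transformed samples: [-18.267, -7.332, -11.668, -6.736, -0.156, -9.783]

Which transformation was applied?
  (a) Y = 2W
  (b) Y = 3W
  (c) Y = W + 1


Checking option (b) Y = 3W:
  W = -6.089 -> Y = -18.267 ✓
  W = -2.444 -> Y = -7.332 ✓
  W = -3.889 -> Y = -11.668 ✓
All samples match this transformation.

(b) 3W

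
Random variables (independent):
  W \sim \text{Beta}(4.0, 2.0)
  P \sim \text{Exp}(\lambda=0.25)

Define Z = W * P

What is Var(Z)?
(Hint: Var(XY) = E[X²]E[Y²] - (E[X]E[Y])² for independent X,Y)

Var(XY) = E[X²]E[Y²] - (E[X]E[Y])²
E[W] = 0.66666667, Var(W) = 0.031746032
E[P] = 4, Var(P) = 16
E[W²] = 0.031746032 + 0.66666667² = 0.47619048
E[P²] = 16 + 4² = 32
Var(Z) = 0.47619048*32 - (0.66666667*4)²
= 15.238095 - 7.1111111 = 8.1269841

8.1269841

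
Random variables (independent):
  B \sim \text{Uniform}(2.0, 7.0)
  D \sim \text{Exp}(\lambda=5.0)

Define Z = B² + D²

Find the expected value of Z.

E[Z] = E[B²] + E[D²]
E[B²] = Var(B) + E[B]² = 2.0833333 + 20.25 = 22.333333
E[D²] = Var(D) + E[D]² = 0.04 + 0.04 = 0.08
E[Z] = 22.333333 + 0.08 = 22.413333

22.413333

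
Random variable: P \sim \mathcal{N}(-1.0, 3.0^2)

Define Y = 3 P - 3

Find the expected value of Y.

For Y = 3P - 3:
E[Y] = 3 * E[P] - 3
E[P] = -1.0 = -1
E[Y] = 3 * (-1) - 3 = -6

-6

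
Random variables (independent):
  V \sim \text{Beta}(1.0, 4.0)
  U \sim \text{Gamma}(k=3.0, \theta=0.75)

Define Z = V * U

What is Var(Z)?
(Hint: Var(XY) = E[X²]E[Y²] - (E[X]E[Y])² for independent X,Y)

Var(XY) = E[X²]E[Y²] - (E[X]E[Y])²
E[V] = 0.2, Var(V) = 0.026666667
E[U] = 2.25, Var(U) = 1.6875
E[V²] = 0.026666667 + 0.2² = 0.066666667
E[U²] = 1.6875 + 2.25² = 6.75
Var(Z) = 0.066666667*6.75 - (0.2*2.25)²
= 0.45 - 0.2025 = 0.2475

0.2475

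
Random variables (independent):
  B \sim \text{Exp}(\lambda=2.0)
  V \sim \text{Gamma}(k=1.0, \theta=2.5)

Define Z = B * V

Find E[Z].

For independent RVs: E[XY] = E[X]*E[Y]
E[B] = 0.5
E[V] = 2.5
E[Z] = 0.5 * 2.5 = 1.25

1.25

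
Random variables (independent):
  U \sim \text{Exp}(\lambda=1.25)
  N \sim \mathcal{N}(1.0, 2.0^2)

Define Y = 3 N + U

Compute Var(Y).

For independent RVs: Var(aX + bY) = a²Var(X) + b²Var(Y)
Var(U) = 0.64
Var(N) = 4
Var(Y) = 1²*0.64 + 3²*4
= 1*0.64 + 9*4 = 36.64

36.64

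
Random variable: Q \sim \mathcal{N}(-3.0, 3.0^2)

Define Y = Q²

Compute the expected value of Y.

Using E[X²] = Var(X) + (E[X])²:
E[Q] = -3
Var(Q) = 3.0^2 = 9
E[Q²] = 9 + (-3)² = 9 + 9 = 18

18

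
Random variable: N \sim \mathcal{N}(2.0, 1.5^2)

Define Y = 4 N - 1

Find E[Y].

For Y = 4N - 1:
E[Y] = 4 * E[N] - 1
E[N] = 2.0 = 2
E[Y] = 4 * 2 - 1 = 7

7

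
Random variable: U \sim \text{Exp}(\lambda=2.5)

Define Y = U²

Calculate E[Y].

E[U²] = Var(U) + (E[U])² = 0.16 + 0.16 = 0.32

0.32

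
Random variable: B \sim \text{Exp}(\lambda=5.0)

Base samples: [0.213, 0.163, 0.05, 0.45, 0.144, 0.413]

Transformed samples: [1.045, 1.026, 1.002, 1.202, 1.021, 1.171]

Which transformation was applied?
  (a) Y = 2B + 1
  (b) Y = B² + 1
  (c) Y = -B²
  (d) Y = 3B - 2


Checking option (b) Y = B² + 1:
  B = 0.213 -> Y = 1.045 ✓
  B = 0.163 -> Y = 1.026 ✓
  B = 0.05 -> Y = 1.002 ✓
All samples match this transformation.

(b) B² + 1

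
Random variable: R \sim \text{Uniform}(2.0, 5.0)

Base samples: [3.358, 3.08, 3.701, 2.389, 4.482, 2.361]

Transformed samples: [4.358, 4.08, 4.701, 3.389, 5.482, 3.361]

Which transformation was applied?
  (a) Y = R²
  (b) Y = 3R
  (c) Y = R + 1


Checking option (c) Y = R + 1:
  R = 3.358 -> Y = 4.358 ✓
  R = 3.08 -> Y = 4.08 ✓
  R = 3.701 -> Y = 4.701 ✓
All samples match this transformation.

(c) R + 1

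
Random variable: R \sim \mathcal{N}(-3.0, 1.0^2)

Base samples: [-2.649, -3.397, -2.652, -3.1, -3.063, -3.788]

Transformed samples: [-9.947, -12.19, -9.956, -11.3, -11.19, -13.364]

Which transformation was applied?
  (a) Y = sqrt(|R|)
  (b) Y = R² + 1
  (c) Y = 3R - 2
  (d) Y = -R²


Checking option (c) Y = 3R - 2:
  R = -2.649 -> Y = -9.947 ✓
  R = -3.397 -> Y = -12.19 ✓
  R = -2.652 -> Y = -9.956 ✓
All samples match this transformation.

(c) 3R - 2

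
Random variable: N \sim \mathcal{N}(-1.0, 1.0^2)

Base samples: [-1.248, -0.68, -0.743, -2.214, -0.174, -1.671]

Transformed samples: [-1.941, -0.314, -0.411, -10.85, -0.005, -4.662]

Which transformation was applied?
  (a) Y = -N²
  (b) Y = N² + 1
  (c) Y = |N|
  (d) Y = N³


Checking option (d) Y = N³:
  N = -1.248 -> Y = -1.941 ✓
  N = -0.68 -> Y = -0.314 ✓
  N = -0.743 -> Y = -0.411 ✓
All samples match this transformation.

(d) N³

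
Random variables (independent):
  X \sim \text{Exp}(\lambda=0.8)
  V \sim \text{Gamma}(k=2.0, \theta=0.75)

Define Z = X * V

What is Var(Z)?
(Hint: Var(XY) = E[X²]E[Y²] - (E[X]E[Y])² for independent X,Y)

Var(XY) = E[X²]E[Y²] - (E[X]E[Y])²
E[X] = 1.25, Var(X) = 1.5625
E[V] = 1.5, Var(V) = 1.125
E[X²] = 1.5625 + 1.25² = 3.125
E[V²] = 1.125 + 1.5² = 3.375
Var(Z) = 3.125*3.375 - (1.25*1.5)²
= 10.546875 - 3.515625 = 7.03125

7.03125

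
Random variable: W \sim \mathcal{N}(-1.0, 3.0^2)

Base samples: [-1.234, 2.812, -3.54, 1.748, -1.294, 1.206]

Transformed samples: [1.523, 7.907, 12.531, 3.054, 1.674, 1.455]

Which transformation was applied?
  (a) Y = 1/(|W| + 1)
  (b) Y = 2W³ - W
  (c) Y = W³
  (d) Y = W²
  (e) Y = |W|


Checking option (d) Y = W²:
  W = -1.234 -> Y = 1.523 ✓
  W = 2.812 -> Y = 7.907 ✓
  W = -3.54 -> Y = 12.531 ✓
All samples match this transformation.

(d) W²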